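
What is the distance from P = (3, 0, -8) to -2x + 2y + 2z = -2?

distance = |a·x₀ + b·y₀ + c·z₀ - d| / √(a² + b² + c²)
  = |(-2)·3 + 2·0 + 2·(-8) - (-2)| / √((-2)² + 2² + 2²)
  = |-6 + 0 - 16 + 2| / √(4 + 4 + 4)
  = |-20| / √12
  = 20 / 3.464
  ≈ 5.774

5.774


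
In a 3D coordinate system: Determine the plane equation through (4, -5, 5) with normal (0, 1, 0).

The plane through P with normal n = (a, b, c) satisfies n·(r - P) = 0,
i.e. ax + by + cz = a·x₀ + b·y₀ + c·z₀.
d = 0·4 + 1·(-5) + 0·5
  = 0 - 5 + 0
  = -5
Equation: y = -5

y = -5


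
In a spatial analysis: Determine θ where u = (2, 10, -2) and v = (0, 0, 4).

u·v = 2·0 + 10·0 + (-2)·4 = 0 + 0 - 8 = -8
|u| = √(2² + 10² + (-2)²) = √108 ≈ 10.39
|v| = √(0² + 0² + 4²) = √16 ≈ 4
cos θ = (u·v)/(|u||v|) = -8/(10.39·4) ≈ -0.1925
θ = arccos(-0.1925) ≈ 101.1°

101.1°


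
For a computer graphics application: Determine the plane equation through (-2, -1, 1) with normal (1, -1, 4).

The plane through P with normal n = (a, b, c) satisfies n·(r - P) = 0,
i.e. ax + by + cz = a·x₀ + b·y₀ + c·z₀.
d = 1·(-2) + (-1)·(-1) + 4·1
  = -2 + 1 + 4
  = 3
Equation: x - y + 4z = 3

x - y + 4z = 3


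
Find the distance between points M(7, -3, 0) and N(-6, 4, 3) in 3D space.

d = √[(x₂-x₁)² + (y₂-y₁)² + (z₂-z₁)²]
  = √[(-13)² + 7² + 3²]
  = √[169 + 49 + 9]
  = √227
  ≈ 15.07

15.07


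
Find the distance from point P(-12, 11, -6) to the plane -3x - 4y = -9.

distance = |a·x₀ + b·y₀ + c·z₀ - d| / √(a² + b² + c²)
  = |(-3)·(-12) + (-4)·11 + 0·(-6) - (-9)| / √((-3)² + (-4)² + 0²)
  = |36 - 44 + 0 + 9| / √(9 + 16 + 0)
  = |1| / √25
  = 1 / 5
  ≈ 0.2

0.2


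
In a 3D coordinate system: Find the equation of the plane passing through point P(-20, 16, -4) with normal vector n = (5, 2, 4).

The plane through P with normal n = (a, b, c) satisfies n·(r - P) = 0,
i.e. ax + by + cz = a·x₀ + b·y₀ + c·z₀.
d = 5·(-20) + 2·16 + 4·(-4)
  = -100 + 32 - 16
  = -84
Equation: 5x + 2y + 4z = -84

5x + 2y + 4z = -84


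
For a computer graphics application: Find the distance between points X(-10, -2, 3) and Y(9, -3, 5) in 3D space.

d = √[(x₂-x₁)² + (y₂-y₁)² + (z₂-z₁)²]
  = √[19² + (-1)² + 2²]
  = √[361 + 1 + 4]
  = √366
  ≈ 19.13

19.13


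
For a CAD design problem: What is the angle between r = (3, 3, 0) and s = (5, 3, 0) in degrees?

r·s = 3·5 + 3·3 + 0·0 = 15 + 9 + 0 = 24
|r| = √(3² + 3² + 0²) = √18 ≈ 4.243
|s| = √(5² + 3² + 0²) = √34 ≈ 5.831
cos θ = (r·s)/(|r||s|) = 24/(4.243·5.831) ≈ 0.9701
θ = arccos(0.9701) ≈ 14.04°

14.04°


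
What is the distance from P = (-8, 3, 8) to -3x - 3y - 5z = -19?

distance = |a·x₀ + b·y₀ + c·z₀ - d| / √(a² + b² + c²)
  = |(-3)·(-8) + (-3)·3 + (-5)·8 - (-19)| / √((-3)² + (-3)² + (-5)²)
  = |24 - 9 - 40 + 19| / √(9 + 9 + 25)
  = |-6| / √43
  = 6 / 6.557
  ≈ 0.915

0.915


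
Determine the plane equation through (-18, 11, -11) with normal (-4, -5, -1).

The plane through P with normal n = (a, b, c) satisfies n·(r - P) = 0,
i.e. ax + by + cz = a·x₀ + b·y₀ + c·z₀.
d = (-4)·(-18) + (-5)·11 + (-1)·(-11)
  = 72 - 55 + 11
  = 28
Equation: -4x - 5y - z = 28

-4x - 5y - z = 28


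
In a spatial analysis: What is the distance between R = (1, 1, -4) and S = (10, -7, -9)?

d = √[(x₂-x₁)² + (y₂-y₁)² + (z₂-z₁)²]
  = √[9² + (-8)² + (-5)²]
  = √[81 + 64 + 25]
  = √170
  ≈ 13.04

13.04


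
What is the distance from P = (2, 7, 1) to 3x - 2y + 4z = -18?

distance = |a·x₀ + b·y₀ + c·z₀ - d| / √(a² + b² + c²)
  = |3·2 + (-2)·7 + 4·1 - (-18)| / √(3² + (-2)² + 4²)
  = |6 - 14 + 4 + 18| / √(9 + 4 + 16)
  = |14| / √29
  = 14 / 5.385
  ≈ 2.6

2.6


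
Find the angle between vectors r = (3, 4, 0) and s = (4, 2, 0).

r·s = 3·4 + 4·2 + 0·0 = 12 + 8 + 0 = 20
|r| = √(3² + 4² + 0²) = √25 ≈ 5
|s| = √(4² + 2² + 0²) = √20 ≈ 4.472
cos θ = (r·s)/(|r||s|) = 20/(5·4.472) ≈ 0.8944
θ = arccos(0.8944) ≈ 26.57°

26.57°


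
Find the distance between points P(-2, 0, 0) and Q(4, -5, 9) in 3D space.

d = √[(x₂-x₁)² + (y₂-y₁)² + (z₂-z₁)²]
  = √[6² + (-5)² + 9²]
  = √[36 + 25 + 81]
  = √142
  ≈ 11.92

11.92


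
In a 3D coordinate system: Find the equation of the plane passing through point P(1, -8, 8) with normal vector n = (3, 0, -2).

The plane through P with normal n = (a, b, c) satisfies n·(r - P) = 0,
i.e. ax + by + cz = a·x₀ + b·y₀ + c·z₀.
d = 3·1 + 0·(-8) + (-2)·8
  = 3 + 0 - 16
  = -13
Equation: 3x - 2z = -13

3x - 2z = -13


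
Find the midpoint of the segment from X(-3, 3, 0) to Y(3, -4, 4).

M = ((x₁+x₂)/2, (y₁+y₂)/2, (z₁+z₂)/2)
  = ((-3 + 3)/2, (3 - 4)/2, (0 + 4)/2)
  = (0/2, -1/2, 4/2)
  = (0, -0.5, 2)

(0, -0.5, 2)


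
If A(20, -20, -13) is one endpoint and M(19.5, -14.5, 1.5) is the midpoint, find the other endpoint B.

B = 2M - A
  = (2·19.5 - 20, 2·(-14.5) - (-20), 2·1.5 - (-13))
  = (39 - 20, -29 + 20, 3 + 13)
  = (19, -9, 16)

(19, -9, 16)


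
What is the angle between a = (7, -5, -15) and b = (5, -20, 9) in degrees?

a·b = 7·5 + (-5)·(-20) + (-15)·9 = 35 + 100 - 135 = 0
|a| = √(7² + (-5)² + (-15)²) = √299 ≈ 17.29
|b| = √(5² + (-20)² + 9²) = √506 ≈ 22.49
cos θ = (a·b)/(|a||b|) = 0/(17.29·22.49) ≈ 0
θ = arccos(0) ≈ 90°

90°


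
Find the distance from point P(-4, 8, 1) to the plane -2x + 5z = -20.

distance = |a·x₀ + b·y₀ + c·z₀ - d| / √(a² + b² + c²)
  = |(-2)·(-4) + 0·8 + 5·1 - (-20)| / √((-2)² + 0² + 5²)
  = |8 + 0 + 5 + 20| / √(4 + 0 + 25)
  = |33| / √29
  = 33 / 5.385
  ≈ 6.128

6.128


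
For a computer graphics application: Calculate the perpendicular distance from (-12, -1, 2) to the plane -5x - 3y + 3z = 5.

distance = |a·x₀ + b·y₀ + c·z₀ - d| / √(a² + b² + c²)
  = |(-5)·(-12) + (-3)·(-1) + 3·2 - 5| / √((-5)² + (-3)² + 3²)
  = |60 + 3 + 6 - 5| / √(25 + 9 + 9)
  = |64| / √43
  = 64 / 6.557
  ≈ 9.76

9.76


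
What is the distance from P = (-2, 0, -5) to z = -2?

distance = |a·x₀ + b·y₀ + c·z₀ - d| / √(a² + b² + c²)
  = |0·(-2) + 0·0 + 1·(-5) - (-2)| / √(0² + 0² + 1²)
  = |0 + 0 - 5 + 2| / √(0 + 0 + 1)
  = |-3| / √1
  = 3 / 1
  ≈ 3

3


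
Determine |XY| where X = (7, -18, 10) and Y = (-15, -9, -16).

d = √[(x₂-x₁)² + (y₂-y₁)² + (z₂-z₁)²]
  = √[(-22)² + 9² + (-26)²]
  = √[484 + 81 + 676]
  = √1241
  ≈ 35.23

35.23


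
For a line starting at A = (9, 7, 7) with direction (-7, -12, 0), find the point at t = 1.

P(t) = A + t·d
  = (9 + (-7)·1, 7 + (-12)·1, 7 + 0·1)
  = (9 - 7, 7 - 12, 7 + 0)
  = (2, -5, 7)

(2, -5, 7)


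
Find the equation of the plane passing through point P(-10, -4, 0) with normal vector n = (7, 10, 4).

The plane through P with normal n = (a, b, c) satisfies n·(r - P) = 0,
i.e. ax + by + cz = a·x₀ + b·y₀ + c·z₀.
d = 7·(-10) + 10·(-4) + 4·0
  = -70 - 40 + 0
  = -110
Equation: 7x + 10y + 4z = -110

7x + 10y + 4z = -110


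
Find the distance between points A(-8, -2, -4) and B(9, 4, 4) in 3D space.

d = √[(x₂-x₁)² + (y₂-y₁)² + (z₂-z₁)²]
  = √[17² + 6² + 8²]
  = √[289 + 36 + 64]
  = √389
  ≈ 19.72

19.72


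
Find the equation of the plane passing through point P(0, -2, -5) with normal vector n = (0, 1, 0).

The plane through P with normal n = (a, b, c) satisfies n·(r - P) = 0,
i.e. ax + by + cz = a·x₀ + b·y₀ + c·z₀.
d = 0·0 + 1·(-2) + 0·(-5)
  = 0 - 2 + 0
  = -2
Equation: y = -2

y = -2


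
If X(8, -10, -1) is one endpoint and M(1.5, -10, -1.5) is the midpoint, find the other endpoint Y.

Y = 2M - X
  = (2·1.5 - 8, 2·(-10) - (-10), 2·(-1.5) - (-1))
  = (3 - 8, -20 + 10, -3 + 1)
  = (-5, -10, -2)

(-5, -10, -2)


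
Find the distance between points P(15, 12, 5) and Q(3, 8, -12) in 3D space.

d = √[(x₂-x₁)² + (y₂-y₁)² + (z₂-z₁)²]
  = √[(-12)² + (-4)² + (-17)²]
  = √[144 + 16 + 289]
  = √449
  ≈ 21.19

21.19


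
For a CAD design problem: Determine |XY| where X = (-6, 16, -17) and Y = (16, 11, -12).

d = √[(x₂-x₁)² + (y₂-y₁)² + (z₂-z₁)²]
  = √[22² + (-5)² + 5²]
  = √[484 + 25 + 25]
  = √534
  ≈ 23.11

23.11


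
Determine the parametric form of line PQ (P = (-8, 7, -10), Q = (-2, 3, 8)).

Direction vector d = Q - P = (-2 + 8, 3 - 7, 8 + 10) = (6, -4, 18)
Parametric form r = P + t·d:
x = -8 + 6t, y = 7 - 4t, z = -10 + 18t

x = -8 + 6t, y = 7 - 4t, z = -10 + 18t


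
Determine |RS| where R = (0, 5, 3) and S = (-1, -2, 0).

d = √[(x₂-x₁)² + (y₂-y₁)² + (z₂-z₁)²]
  = √[(-1)² + (-7)² + (-3)²]
  = √[1 + 49 + 9]
  = √59
  ≈ 7.681

7.681


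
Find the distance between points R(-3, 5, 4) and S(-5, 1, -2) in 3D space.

d = √[(x₂-x₁)² + (y₂-y₁)² + (z₂-z₁)²]
  = √[(-2)² + (-4)² + (-6)²]
  = √[4 + 16 + 36]
  = √56
  ≈ 7.483

7.483


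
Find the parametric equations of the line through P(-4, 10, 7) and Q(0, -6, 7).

Direction vector d = Q - P = (0 + 4, -6 - 10, 7 - 7) = (4, -16, 0)
Parametric form r = P + t·d:
x = -4 + 4t, y = 10 - 16t, z = 7

x = -4 + 4t, y = 10 - 16t, z = 7


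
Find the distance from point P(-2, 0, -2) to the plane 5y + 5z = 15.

distance = |a·x₀ + b·y₀ + c·z₀ - d| / √(a² + b² + c²)
  = |0·(-2) + 5·0 + 5·(-2) - 15| / √(0² + 5² + 5²)
  = |0 + 0 - 10 - 15| / √(0 + 25 + 25)
  = |-25| / √50
  = 25 / 7.071
  ≈ 3.536

3.536


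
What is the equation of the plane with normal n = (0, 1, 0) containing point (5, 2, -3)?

The plane through P with normal n = (a, b, c) satisfies n·(r - P) = 0,
i.e. ax + by + cz = a·x₀ + b·y₀ + c·z₀.
d = 0·5 + 1·2 + 0·(-3)
  = 0 + 2 + 0
  = 2
Equation: y = 2

y = 2


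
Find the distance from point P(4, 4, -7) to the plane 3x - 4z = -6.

distance = |a·x₀ + b·y₀ + c·z₀ - d| / √(a² + b² + c²)
  = |3·4 + 0·4 + (-4)·(-7) - (-6)| / √(3² + 0² + (-4)²)
  = |12 + 0 + 28 + 6| / √(9 + 0 + 16)
  = |46| / √25
  = 46 / 5
  ≈ 9.2

9.2


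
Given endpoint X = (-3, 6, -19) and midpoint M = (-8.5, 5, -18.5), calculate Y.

Y = 2M - X
  = (2·(-8.5) - (-3), 2·5 - 6, 2·(-18.5) - (-19))
  = (-17 + 3, 10 - 6, -37 + 19)
  = (-14, 4, -18)

(-14, 4, -18)


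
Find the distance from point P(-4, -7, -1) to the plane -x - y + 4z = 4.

distance = |a·x₀ + b·y₀ + c·z₀ - d| / √(a² + b² + c²)
  = |(-1)·(-4) + (-1)·(-7) + 4·(-1) - 4| / √((-1)² + (-1)² + 4²)
  = |4 + 7 - 4 - 4| / √(1 + 1 + 16)
  = |3| / √18
  = 3 / 4.243
  ≈ 0.7071

0.7071


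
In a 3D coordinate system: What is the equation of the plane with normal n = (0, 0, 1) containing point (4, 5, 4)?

The plane through P with normal n = (a, b, c) satisfies n·(r - P) = 0,
i.e. ax + by + cz = a·x₀ + b·y₀ + c·z₀.
d = 0·4 + 0·5 + 1·4
  = 0 + 0 + 4
  = 4
Equation: z = 4

z = 4


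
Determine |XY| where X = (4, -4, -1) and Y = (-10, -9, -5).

d = √[(x₂-x₁)² + (y₂-y₁)² + (z₂-z₁)²]
  = √[(-14)² + (-5)² + (-4)²]
  = √[196 + 25 + 16]
  = √237
  ≈ 15.39

15.39


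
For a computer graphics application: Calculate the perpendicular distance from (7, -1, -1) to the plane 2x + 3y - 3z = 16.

distance = |a·x₀ + b·y₀ + c·z₀ - d| / √(a² + b² + c²)
  = |2·7 + 3·(-1) + (-3)·(-1) - 16| / √(2² + 3² + (-3)²)
  = |14 - 3 + 3 - 16| / √(4 + 9 + 9)
  = |-2| / √22
  = 2 / 4.69
  ≈ 0.4264

0.4264


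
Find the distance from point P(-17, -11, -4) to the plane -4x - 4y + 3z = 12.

distance = |a·x₀ + b·y₀ + c·z₀ - d| / √(a² + b² + c²)
  = |(-4)·(-17) + (-4)·(-11) + 3·(-4) - 12| / √((-4)² + (-4)² + 3²)
  = |68 + 44 - 12 - 12| / √(16 + 16 + 9)
  = |88| / √41
  = 88 / 6.403
  ≈ 13.74

13.74


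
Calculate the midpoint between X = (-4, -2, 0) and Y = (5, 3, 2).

M = ((x₁+x₂)/2, (y₁+y₂)/2, (z₁+z₂)/2)
  = ((-4 + 5)/2, (-2 + 3)/2, (0 + 2)/2)
  = (1/2, 1/2, 2/2)
  = (0.5, 0.5, 1)

(0.5, 0.5, 1)


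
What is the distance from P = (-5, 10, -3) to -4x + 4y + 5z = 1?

distance = |a·x₀ + b·y₀ + c·z₀ - d| / √(a² + b² + c²)
  = |(-4)·(-5) + 4·10 + 5·(-3) - 1| / √((-4)² + 4² + 5²)
  = |20 + 40 - 15 - 1| / √(16 + 16 + 25)
  = |44| / √57
  = 44 / 7.55
  ≈ 5.828

5.828


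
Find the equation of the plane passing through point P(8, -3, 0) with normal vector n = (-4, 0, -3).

The plane through P with normal n = (a, b, c) satisfies n·(r - P) = 0,
i.e. ax + by + cz = a·x₀ + b·y₀ + c·z₀.
d = (-4)·8 + 0·(-3) + (-3)·0
  = -32 + 0 + 0
  = -32
Equation: -4x - 3z = -32

-4x - 3z = -32


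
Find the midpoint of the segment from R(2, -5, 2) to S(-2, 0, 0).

M = ((x₁+x₂)/2, (y₁+y₂)/2, (z₁+z₂)/2)
  = ((2 - 2)/2, (-5 + 0)/2, (2 + 0)/2)
  = (0/2, -5/2, 2/2)
  = (0, -2.5, 1)

(0, -2.5, 1)


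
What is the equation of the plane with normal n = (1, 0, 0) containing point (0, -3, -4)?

The plane through P with normal n = (a, b, c) satisfies n·(r - P) = 0,
i.e. ax + by + cz = a·x₀ + b·y₀ + c·z₀.
d = 1·0 + 0·(-3) + 0·(-4)
  = 0 + 0 + 0
  = 0
Equation: x = 0

x = 0


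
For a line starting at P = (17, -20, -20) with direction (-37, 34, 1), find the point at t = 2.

P(t) = P + t·d
  = (17 + (-37)·2, -20 + 34·2, -20 + 1·2)
  = (17 - 74, -20 + 68, -20 + 2)
  = (-57, 48, -18)

(-57, 48, -18)


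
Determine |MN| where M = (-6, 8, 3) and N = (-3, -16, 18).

d = √[(x₂-x₁)² + (y₂-y₁)² + (z₂-z₁)²]
  = √[3² + (-24)² + 15²]
  = √[9 + 576 + 225]
  = √810
  ≈ 28.46

28.46


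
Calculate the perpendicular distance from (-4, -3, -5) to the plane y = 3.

distance = |a·x₀ + b·y₀ + c·z₀ - d| / √(a² + b² + c²)
  = |0·(-4) + 1·(-3) + 0·(-5) - 3| / √(0² + 1² + 0²)
  = |0 - 3 + 0 - 3| / √(0 + 1 + 0)
  = |-6| / √1
  = 6 / 1
  ≈ 6

6


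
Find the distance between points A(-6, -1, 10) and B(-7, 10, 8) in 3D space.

d = √[(x₂-x₁)² + (y₂-y₁)² + (z₂-z₁)²]
  = √[(-1)² + 11² + (-2)²]
  = √[1 + 121 + 4]
  = √126
  ≈ 11.22

11.22


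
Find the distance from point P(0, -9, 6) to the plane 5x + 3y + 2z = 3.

distance = |a·x₀ + b·y₀ + c·z₀ - d| / √(a² + b² + c²)
  = |5·0 + 3·(-9) + 2·6 - 3| / √(5² + 3² + 2²)
  = |0 - 27 + 12 - 3| / √(25 + 9 + 4)
  = |-18| / √38
  = 18 / 6.164
  ≈ 2.92

2.92


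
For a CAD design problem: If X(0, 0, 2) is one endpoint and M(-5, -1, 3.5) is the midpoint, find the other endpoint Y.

Y = 2M - X
  = (2·(-5) - 0, 2·(-1) - 0, 2·3.5 - 2)
  = (-10 + 0, -2 + 0, 7 - 2)
  = (-10, -2, 5)

(-10, -2, 5)


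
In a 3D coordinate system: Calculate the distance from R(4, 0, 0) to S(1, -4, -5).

d = √[(x₂-x₁)² + (y₂-y₁)² + (z₂-z₁)²]
  = √[(-3)² + (-4)² + (-5)²]
  = √[9 + 16 + 25]
  = √50
  ≈ 7.071

7.071


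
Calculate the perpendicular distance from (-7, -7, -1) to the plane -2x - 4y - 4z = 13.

distance = |a·x₀ + b·y₀ + c·z₀ - d| / √(a² + b² + c²)
  = |(-2)·(-7) + (-4)·(-7) + (-4)·(-1) - 13| / √((-2)² + (-4)² + (-4)²)
  = |14 + 28 + 4 - 13| / √(4 + 16 + 16)
  = |33| / √36
  = 33 / 6
  ≈ 5.5

5.5


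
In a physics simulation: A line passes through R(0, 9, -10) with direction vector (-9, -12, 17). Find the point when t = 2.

P(t) = R + t·d
  = (0 + (-9)·2, 9 + (-12)·2, -10 + 17·2)
  = (0 - 18, 9 - 24, -10 + 34)
  = (-18, -15, 24)

(-18, -15, 24)


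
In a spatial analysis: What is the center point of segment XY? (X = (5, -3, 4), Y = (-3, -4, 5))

M = ((x₁+x₂)/2, (y₁+y₂)/2, (z₁+z₂)/2)
  = ((5 - 3)/2, (-3 - 4)/2, (4 + 5)/2)
  = (2/2, -7/2, 9/2)
  = (1, -3.5, 4.5)

(1, -3.5, 4.5)


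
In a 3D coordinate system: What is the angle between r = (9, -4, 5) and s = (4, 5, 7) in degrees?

r·s = 9·4 + (-4)·5 + 5·7 = 36 - 20 + 35 = 51
|r| = √(9² + (-4)² + 5²) = √122 ≈ 11.05
|s| = √(4² + 5² + 7²) = √90 ≈ 9.487
cos θ = (r·s)/(|r||s|) = 51/(11.05·9.487) ≈ 0.4867
θ = arccos(0.4867) ≈ 60.88°

60.88°


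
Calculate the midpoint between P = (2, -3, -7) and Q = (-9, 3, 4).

M = ((x₁+x₂)/2, (y₁+y₂)/2, (z₁+z₂)/2)
  = ((2 - 9)/2, (-3 + 3)/2, (-7 + 4)/2)
  = (-7/2, 0/2, -3/2)
  = (-3.5, 0, -1.5)

(-3.5, 0, -1.5)


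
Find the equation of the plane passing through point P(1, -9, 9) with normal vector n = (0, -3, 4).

The plane through P with normal n = (a, b, c) satisfies n·(r - P) = 0,
i.e. ax + by + cz = a·x₀ + b·y₀ + c·z₀.
d = 0·1 + (-3)·(-9) + 4·9
  = 0 + 27 + 36
  = 63
Equation: -3y + 4z = 63

-3y + 4z = 63


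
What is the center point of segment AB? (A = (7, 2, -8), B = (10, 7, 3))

M = ((x₁+x₂)/2, (y₁+y₂)/2, (z₁+z₂)/2)
  = ((7 + 10)/2, (2 + 7)/2, (-8 + 3)/2)
  = (17/2, 9/2, -5/2)
  = (8.5, 4.5, -2.5)

(8.5, 4.5, -2.5)


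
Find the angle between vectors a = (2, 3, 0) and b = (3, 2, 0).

a·b = 2·3 + 3·2 + 0·0 = 6 + 6 + 0 = 12
|a| = √(2² + 3² + 0²) = √13 ≈ 3.606
|b| = √(3² + 2² + 0²) = √13 ≈ 3.606
cos θ = (a·b)/(|a||b|) = 12/(3.606·3.606) ≈ 0.9231
θ = arccos(0.9231) ≈ 22.62°

22.62°


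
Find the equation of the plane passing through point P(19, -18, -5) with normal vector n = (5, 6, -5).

The plane through P with normal n = (a, b, c) satisfies n·(r - P) = 0,
i.e. ax + by + cz = a·x₀ + b·y₀ + c·z₀.
d = 5·19 + 6·(-18) + (-5)·(-5)
  = 95 - 108 + 25
  = 12
Equation: 5x + 6y - 5z = 12

5x + 6y - 5z = 12


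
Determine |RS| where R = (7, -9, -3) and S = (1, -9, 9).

d = √[(x₂-x₁)² + (y₂-y₁)² + (z₂-z₁)²]
  = √[(-6)² + 0² + 12²]
  = √[36 + 0 + 144]
  = √180
  ≈ 13.42

13.42


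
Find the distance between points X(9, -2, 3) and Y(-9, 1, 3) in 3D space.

d = √[(x₂-x₁)² + (y₂-y₁)² + (z₂-z₁)²]
  = √[(-18)² + 3² + 0²]
  = √[324 + 9 + 0]
  = √333
  ≈ 18.25

18.25


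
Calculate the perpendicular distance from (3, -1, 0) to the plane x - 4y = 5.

distance = |a·x₀ + b·y₀ + c·z₀ - d| / √(a² + b² + c²)
  = |1·3 + (-4)·(-1) + 0·0 - 5| / √(1² + (-4)² + 0²)
  = |3 + 4 + 0 - 5| / √(1 + 16 + 0)
  = |2| / √17
  = 2 / 4.123
  ≈ 0.4851

0.4851


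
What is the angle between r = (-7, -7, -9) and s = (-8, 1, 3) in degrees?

r·s = (-7)·(-8) + (-7)·1 + (-9)·3 = 56 - 7 - 27 = 22
|r| = √((-7)² + (-7)² + (-9)²) = √179 ≈ 13.38
|s| = √((-8)² + 1² + 3²) = √74 ≈ 8.602
cos θ = (r·s)/(|r||s|) = 22/(13.38·8.602) ≈ 0.1912
θ = arccos(0.1912) ≈ 78.98°

78.98°


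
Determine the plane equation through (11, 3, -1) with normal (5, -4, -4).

The plane through P with normal n = (a, b, c) satisfies n·(r - P) = 0,
i.e. ax + by + cz = a·x₀ + b·y₀ + c·z₀.
d = 5·11 + (-4)·3 + (-4)·(-1)
  = 55 - 12 + 4
  = 47
Equation: 5x - 4y - 4z = 47

5x - 4y - 4z = 47


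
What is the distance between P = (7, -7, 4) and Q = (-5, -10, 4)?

d = √[(x₂-x₁)² + (y₂-y₁)² + (z₂-z₁)²]
  = √[(-12)² + (-3)² + 0²]
  = √[144 + 9 + 0]
  = √153
  ≈ 12.37

12.37


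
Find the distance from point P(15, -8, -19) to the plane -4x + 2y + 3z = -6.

distance = |a·x₀ + b·y₀ + c·z₀ - d| / √(a² + b² + c²)
  = |(-4)·15 + 2·(-8) + 3·(-19) - (-6)| / √((-4)² + 2² + 3²)
  = |-60 - 16 - 57 + 6| / √(16 + 4 + 9)
  = |-127| / √29
  = 127 / 5.385
  ≈ 23.58

23.58


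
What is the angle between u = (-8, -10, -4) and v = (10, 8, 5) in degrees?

u·v = (-8)·10 + (-10)·8 + (-4)·5 = -80 - 80 - 20 = -180
|u| = √((-8)² + (-10)² + (-4)²) = √180 ≈ 13.42
|v| = √(10² + 8² + 5²) = √189 ≈ 13.75
cos θ = (u·v)/(|u||v|) = -180/(13.42·13.75) ≈ -0.9759
θ = arccos(-0.9759) ≈ 167.4°

167.4°


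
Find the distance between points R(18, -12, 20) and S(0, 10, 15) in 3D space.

d = √[(x₂-x₁)² + (y₂-y₁)² + (z₂-z₁)²]
  = √[(-18)² + 22² + (-5)²]
  = √[324 + 484 + 25]
  = √833
  ≈ 28.86

28.86


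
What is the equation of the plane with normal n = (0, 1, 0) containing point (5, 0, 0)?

The plane through P with normal n = (a, b, c) satisfies n·(r - P) = 0,
i.e. ax + by + cz = a·x₀ + b·y₀ + c·z₀.
d = 0·5 + 1·0 + 0·0
  = 0 + 0 + 0
  = 0
Equation: y = 0

y = 0


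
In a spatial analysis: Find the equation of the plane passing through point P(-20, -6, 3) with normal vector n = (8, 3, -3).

The plane through P with normal n = (a, b, c) satisfies n·(r - P) = 0,
i.e. ax + by + cz = a·x₀ + b·y₀ + c·z₀.
d = 8·(-20) + 3·(-6) + (-3)·3
  = -160 - 18 - 9
  = -187
Equation: 8x + 3y - 3z = -187

8x + 3y - 3z = -187


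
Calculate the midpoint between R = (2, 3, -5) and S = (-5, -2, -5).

M = ((x₁+x₂)/2, (y₁+y₂)/2, (z₁+z₂)/2)
  = ((2 - 5)/2, (3 - 2)/2, (-5 - 5)/2)
  = (-3/2, 1/2, -10/2)
  = (-1.5, 0.5, -5)

(-1.5, 0.5, -5)


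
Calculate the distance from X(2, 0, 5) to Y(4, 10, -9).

d = √[(x₂-x₁)² + (y₂-y₁)² + (z₂-z₁)²]
  = √[2² + 10² + (-14)²]
  = √[4 + 100 + 196]
  = √300
  ≈ 17.32

17.32


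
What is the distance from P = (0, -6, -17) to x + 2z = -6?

distance = |a·x₀ + b·y₀ + c·z₀ - d| / √(a² + b² + c²)
  = |1·0 + 0·(-6) + 2·(-17) - (-6)| / √(1² + 0² + 2²)
  = |0 + 0 - 34 + 6| / √(1 + 0 + 4)
  = |-28| / √5
  = 28 / 2.236
  ≈ 12.52

12.52


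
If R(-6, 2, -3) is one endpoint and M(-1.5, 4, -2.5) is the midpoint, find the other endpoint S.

S = 2M - R
  = (2·(-1.5) - (-6), 2·4 - 2, 2·(-2.5) - (-3))
  = (-3 + 6, 8 - 2, -5 + 3)
  = (3, 6, -2)

(3, 6, -2)


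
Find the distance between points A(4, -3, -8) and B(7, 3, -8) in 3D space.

d = √[(x₂-x₁)² + (y₂-y₁)² + (z₂-z₁)²]
  = √[3² + 6² + 0²]
  = √[9 + 36 + 0]
  = √45
  ≈ 6.708

6.708


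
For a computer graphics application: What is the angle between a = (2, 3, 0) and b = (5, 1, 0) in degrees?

a·b = 2·5 + 3·1 + 0·0 = 10 + 3 + 0 = 13
|a| = √(2² + 3² + 0²) = √13 ≈ 3.606
|b| = √(5² + 1² + 0²) = √26 ≈ 5.099
cos θ = (a·b)/(|a||b|) = 13/(3.606·5.099) ≈ 0.7071
θ = arccos(0.7071) ≈ 45°

45°


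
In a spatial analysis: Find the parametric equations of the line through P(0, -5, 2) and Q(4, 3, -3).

Direction vector d = Q - P = (4 + 0, 3 + 5, -3 - 2) = (4, 8, -5)
Parametric form r = P + t·d:
x = 0 + 4t, y = -5 + 8t, z = 2 - 5t

x = 0 + 4t, y = -5 + 8t, z = 2 - 5t


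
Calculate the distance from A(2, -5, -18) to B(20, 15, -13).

d = √[(x₂-x₁)² + (y₂-y₁)² + (z₂-z₁)²]
  = √[18² + 20² + 5²]
  = √[324 + 400 + 25]
  = √749
  ≈ 27.37

27.37


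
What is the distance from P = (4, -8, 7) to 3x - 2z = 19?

distance = |a·x₀ + b·y₀ + c·z₀ - d| / √(a² + b² + c²)
  = |3·4 + 0·(-8) + (-2)·7 - 19| / √(3² + 0² + (-2)²)
  = |12 + 0 - 14 - 19| / √(9 + 0 + 4)
  = |-21| / √13
  = 21 / 3.606
  ≈ 5.824

5.824


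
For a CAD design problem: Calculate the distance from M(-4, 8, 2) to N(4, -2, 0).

d = √[(x₂-x₁)² + (y₂-y₁)² + (z₂-z₁)²]
  = √[8² + (-10)² + (-2)²]
  = √[64 + 100 + 4]
  = √168
  ≈ 12.96

12.96


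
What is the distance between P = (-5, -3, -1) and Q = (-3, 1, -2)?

d = √[(x₂-x₁)² + (y₂-y₁)² + (z₂-z₁)²]
  = √[2² + 4² + (-1)²]
  = √[4 + 16 + 1]
  = √21
  ≈ 4.583

4.583


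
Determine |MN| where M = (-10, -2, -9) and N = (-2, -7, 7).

d = √[(x₂-x₁)² + (y₂-y₁)² + (z₂-z₁)²]
  = √[8² + (-5)² + 16²]
  = √[64 + 25 + 256]
  = √345
  ≈ 18.57

18.57


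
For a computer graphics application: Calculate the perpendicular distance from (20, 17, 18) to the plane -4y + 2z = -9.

distance = |a·x₀ + b·y₀ + c·z₀ - d| / √(a² + b² + c²)
  = |0·20 + (-4)·17 + 2·18 - (-9)| / √(0² + (-4)² + 2²)
  = |0 - 68 + 36 + 9| / √(0 + 16 + 4)
  = |-23| / √20
  = 23 / 4.472
  ≈ 5.143

5.143


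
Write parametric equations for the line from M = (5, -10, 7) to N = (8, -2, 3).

Direction vector d = N - M = (8 - 5, -2 + 10, 3 - 7) = (3, 8, -4)
Parametric form r = M + t·d:
x = 5 + 3t, y = -10 + 8t, z = 7 - 4t

x = 5 + 3t, y = -10 + 8t, z = 7 - 4t


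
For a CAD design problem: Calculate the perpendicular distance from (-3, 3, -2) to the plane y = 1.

distance = |a·x₀ + b·y₀ + c·z₀ - d| / √(a² + b² + c²)
  = |0·(-3) + 1·3 + 0·(-2) - 1| / √(0² + 1² + 0²)
  = |0 + 3 + 0 - 1| / √(0 + 1 + 0)
  = |2| / √1
  = 2 / 1
  ≈ 2

2


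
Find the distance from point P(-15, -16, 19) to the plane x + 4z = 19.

distance = |a·x₀ + b·y₀ + c·z₀ - d| / √(a² + b² + c²)
  = |1·(-15) + 0·(-16) + 4·19 - 19| / √(1² + 0² + 4²)
  = |-15 + 0 + 76 - 19| / √(1 + 0 + 16)
  = |42| / √17
  = 42 / 4.123
  ≈ 10.19

10.19


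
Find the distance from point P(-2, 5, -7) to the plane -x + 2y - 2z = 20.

distance = |a·x₀ + b·y₀ + c·z₀ - d| / √(a² + b² + c²)
  = |(-1)·(-2) + 2·5 + (-2)·(-7) - 20| / √((-1)² + 2² + (-2)²)
  = |2 + 10 + 14 - 20| / √(1 + 4 + 4)
  = |6| / √9
  = 6 / 3
  ≈ 2

2


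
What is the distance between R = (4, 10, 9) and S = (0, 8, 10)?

d = √[(x₂-x₁)² + (y₂-y₁)² + (z₂-z₁)²]
  = √[(-4)² + (-2)² + 1²]
  = √[16 + 4 + 1]
  = √21
  ≈ 4.583

4.583


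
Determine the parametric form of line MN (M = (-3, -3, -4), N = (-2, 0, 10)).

Direction vector d = N - M = (-2 + 3, 0 + 3, 10 + 4) = (1, 3, 14)
Parametric form r = M + t·d:
x = -3 + t, y = -3 + 3t, z = -4 + 14t

x = -3 + t, y = -3 + 3t, z = -4 + 14t


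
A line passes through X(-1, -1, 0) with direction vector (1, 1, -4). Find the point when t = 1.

P(t) = X + t·d
  = (-1 + 1·1, -1 + 1·1, 0 + (-4)·1)
  = (-1 + 1, -1 + 1, 0 - 4)
  = (0, 0, -4)

(0, 0, -4)


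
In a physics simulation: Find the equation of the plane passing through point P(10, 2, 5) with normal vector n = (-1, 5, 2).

The plane through P with normal n = (a, b, c) satisfies n·(r - P) = 0,
i.e. ax + by + cz = a·x₀ + b·y₀ + c·z₀.
d = (-1)·10 + 5·2 + 2·5
  = -10 + 10 + 10
  = 10
Equation: -x + 5y + 2z = 10

-x + 5y + 2z = 10


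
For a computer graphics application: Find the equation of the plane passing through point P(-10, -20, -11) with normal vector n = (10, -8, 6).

The plane through P with normal n = (a, b, c) satisfies n·(r - P) = 0,
i.e. ax + by + cz = a·x₀ + b·y₀ + c·z₀.
d = 10·(-10) + (-8)·(-20) + 6·(-11)
  = -100 + 160 - 66
  = -6
Equation: 10x - 8y + 6z = -6

10x - 8y + 6z = -6


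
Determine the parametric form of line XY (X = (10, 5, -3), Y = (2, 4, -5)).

Direction vector d = Y - X = (2 - 10, 4 - 5, -5 + 3) = (-8, -1, -2)
Parametric form r = X + t·d:
x = 10 - 8t, y = 5 - t, z = -3 - 2t

x = 10 - 8t, y = 5 - t, z = -3 - 2t


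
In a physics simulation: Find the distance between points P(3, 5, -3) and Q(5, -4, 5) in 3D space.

d = √[(x₂-x₁)² + (y₂-y₁)² + (z₂-z₁)²]
  = √[2² + (-9)² + 8²]
  = √[4 + 81 + 64]
  = √149
  ≈ 12.21

12.21


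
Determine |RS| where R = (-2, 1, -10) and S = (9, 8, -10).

d = √[(x₂-x₁)² + (y₂-y₁)² + (z₂-z₁)²]
  = √[11² + 7² + 0²]
  = √[121 + 49 + 0]
  = √170
  ≈ 13.04

13.04


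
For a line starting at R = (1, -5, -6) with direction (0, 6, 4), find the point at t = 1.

P(t) = R + t·d
  = (1 + 0·1, -5 + 6·1, -6 + 4·1)
  = (1 + 0, -5 + 6, -6 + 4)
  = (1, 1, -2)

(1, 1, -2)


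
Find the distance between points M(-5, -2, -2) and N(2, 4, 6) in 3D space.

d = √[(x₂-x₁)² + (y₂-y₁)² + (z₂-z₁)²]
  = √[7² + 6² + 8²]
  = √[49 + 36 + 64]
  = √149
  ≈ 12.21

12.21


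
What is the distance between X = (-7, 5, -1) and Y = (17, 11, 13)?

d = √[(x₂-x₁)² + (y₂-y₁)² + (z₂-z₁)²]
  = √[24² + 6² + 14²]
  = √[576 + 36 + 196]
  = √808
  ≈ 28.43

28.43


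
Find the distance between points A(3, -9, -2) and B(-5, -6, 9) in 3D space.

d = √[(x₂-x₁)² + (y₂-y₁)² + (z₂-z₁)²]
  = √[(-8)² + 3² + 11²]
  = √[64 + 9 + 121]
  = √194
  ≈ 13.93

13.93


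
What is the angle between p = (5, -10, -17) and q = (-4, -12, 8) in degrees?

p·q = 5·(-4) + (-10)·(-12) + (-17)·8 = -20 + 120 - 136 = -36
|p| = √(5² + (-10)² + (-17)²) = √414 ≈ 20.35
|q| = √((-4)² + (-12)² + 8²) = √224 ≈ 14.97
cos θ = (p·q)/(|p||q|) = -36/(20.35·14.97) ≈ -0.1182
θ = arccos(-0.1182) ≈ 96.79°

96.79°


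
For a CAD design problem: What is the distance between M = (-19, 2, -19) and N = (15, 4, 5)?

d = √[(x₂-x₁)² + (y₂-y₁)² + (z₂-z₁)²]
  = √[34² + 2² + 24²]
  = √[1156 + 4 + 576]
  = √1736
  ≈ 41.67

41.67


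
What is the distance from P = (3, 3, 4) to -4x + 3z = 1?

distance = |a·x₀ + b·y₀ + c·z₀ - d| / √(a² + b² + c²)
  = |(-4)·3 + 0·3 + 3·4 - 1| / √((-4)² + 0² + 3²)
  = |-12 + 0 + 12 - 1| / √(16 + 0 + 9)
  = |-1| / √25
  = 1 / 5
  ≈ 0.2

0.2


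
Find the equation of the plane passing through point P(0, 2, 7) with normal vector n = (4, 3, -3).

The plane through P with normal n = (a, b, c) satisfies n·(r - P) = 0,
i.e. ax + by + cz = a·x₀ + b·y₀ + c·z₀.
d = 4·0 + 3·2 + (-3)·7
  = 0 + 6 - 21
  = -15
Equation: 4x + 3y - 3z = -15

4x + 3y - 3z = -15


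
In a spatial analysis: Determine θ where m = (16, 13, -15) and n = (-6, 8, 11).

m·n = 16·(-6) + 13·8 + (-15)·11 = -96 + 104 - 165 = -157
|m| = √(16² + 13² + (-15)²) = √650 ≈ 25.5
|n| = √((-6)² + 8² + 11²) = √221 ≈ 14.87
cos θ = (m·n)/(|m||n|) = -157/(25.5·14.87) ≈ -0.4142
θ = arccos(-0.4142) ≈ 114.5°

114.5°


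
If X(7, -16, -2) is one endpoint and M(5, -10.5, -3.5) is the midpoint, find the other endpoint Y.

Y = 2M - X
  = (2·5 - 7, 2·(-10.5) - (-16), 2·(-3.5) - (-2))
  = (10 - 7, -21 + 16, -7 + 2)
  = (3, -5, -5)

(3, -5, -5)


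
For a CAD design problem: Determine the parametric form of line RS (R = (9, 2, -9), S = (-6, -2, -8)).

Direction vector d = S - R = (-6 - 9, -2 - 2, -8 + 9) = (-15, -4, 1)
Parametric form r = R + t·d:
x = 9 - 15t, y = 2 - 4t, z = -9 + t

x = 9 - 15t, y = 2 - 4t, z = -9 + t


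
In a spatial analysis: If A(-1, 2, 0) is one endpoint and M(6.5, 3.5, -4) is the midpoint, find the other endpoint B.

B = 2M - A
  = (2·6.5 - (-1), 2·3.5 - 2, 2·(-4) - 0)
  = (13 + 1, 7 - 2, -8 + 0)
  = (14, 5, -8)

(14, 5, -8)


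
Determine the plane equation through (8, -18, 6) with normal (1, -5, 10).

The plane through P with normal n = (a, b, c) satisfies n·(r - P) = 0,
i.e. ax + by + cz = a·x₀ + b·y₀ + c·z₀.
d = 1·8 + (-5)·(-18) + 10·6
  = 8 + 90 + 60
  = 158
Equation: x - 5y + 10z = 158

x - 5y + 10z = 158


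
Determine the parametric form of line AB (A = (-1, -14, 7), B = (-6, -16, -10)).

Direction vector d = B - A = (-6 + 1, -16 + 14, -10 - 7) = (-5, -2, -17)
Parametric form r = A + t·d:
x = -1 - 5t, y = -14 - 2t, z = 7 - 17t

x = -1 - 5t, y = -14 - 2t, z = 7 - 17t


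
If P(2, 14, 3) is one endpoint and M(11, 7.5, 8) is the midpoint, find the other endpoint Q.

Q = 2M - P
  = (2·11 - 2, 2·7.5 - 14, 2·8 - 3)
  = (22 - 2, 15 - 14, 16 - 3)
  = (20, 1, 13)

(20, 1, 13)


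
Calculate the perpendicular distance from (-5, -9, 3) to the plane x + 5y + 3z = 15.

distance = |a·x₀ + b·y₀ + c·z₀ - d| / √(a² + b² + c²)
  = |1·(-5) + 5·(-9) + 3·3 - 15| / √(1² + 5² + 3²)
  = |-5 - 45 + 9 - 15| / √(1 + 25 + 9)
  = |-56| / √35
  = 56 / 5.916
  ≈ 9.466

9.466


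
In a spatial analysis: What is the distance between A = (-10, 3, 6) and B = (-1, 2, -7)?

d = √[(x₂-x₁)² + (y₂-y₁)² + (z₂-z₁)²]
  = √[9² + (-1)² + (-13)²]
  = √[81 + 1 + 169]
  = √251
  ≈ 15.84

15.84


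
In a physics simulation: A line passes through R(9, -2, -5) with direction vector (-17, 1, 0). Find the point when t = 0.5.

P(t) = R + t·d
  = (9 + (-17)·0.5, -2 + 1·0.5, -5 + 0·0.5)
  = (9 - 8.5, -2 + 0.5, -5 + 0)
  = (0.5, -1.5, -5)

(0.5, -1.5, -5)


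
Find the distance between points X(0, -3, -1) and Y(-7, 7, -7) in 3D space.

d = √[(x₂-x₁)² + (y₂-y₁)² + (z₂-z₁)²]
  = √[(-7)² + 10² + (-6)²]
  = √[49 + 100 + 36]
  = √185
  ≈ 13.6

13.6


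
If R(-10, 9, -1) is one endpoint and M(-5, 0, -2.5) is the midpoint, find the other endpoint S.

S = 2M - R
  = (2·(-5) - (-10), 2·0 - 9, 2·(-2.5) - (-1))
  = (-10 + 10, 0 - 9, -5 + 1)
  = (0, -9, -4)

(0, -9, -4)


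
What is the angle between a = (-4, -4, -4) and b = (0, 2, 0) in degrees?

a·b = (-4)·0 + (-4)·2 + (-4)·0 = 0 - 8 + 0 = -8
|a| = √((-4)² + (-4)² + (-4)²) = √48 ≈ 6.928
|b| = √(0² + 2² + 0²) = √4 ≈ 2
cos θ = (a·b)/(|a||b|) = -8/(6.928·2) ≈ -0.5774
θ = arccos(-0.5774) ≈ 125.3°

125.3°


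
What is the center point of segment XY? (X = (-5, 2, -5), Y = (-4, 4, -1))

M = ((x₁+x₂)/2, (y₁+y₂)/2, (z₁+z₂)/2)
  = ((-5 - 4)/2, (2 + 4)/2, (-5 - 1)/2)
  = (-9/2, 6/2, -6/2)
  = (-4.5, 3, -3)

(-4.5, 3, -3)


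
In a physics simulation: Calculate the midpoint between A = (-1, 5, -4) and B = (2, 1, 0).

M = ((x₁+x₂)/2, (y₁+y₂)/2, (z₁+z₂)/2)
  = ((-1 + 2)/2, (5 + 1)/2, (-4 + 0)/2)
  = (1/2, 6/2, -4/2)
  = (0.5, 3, -2)

(0.5, 3, -2)


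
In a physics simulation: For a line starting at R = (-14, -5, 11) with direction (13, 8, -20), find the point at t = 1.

P(t) = R + t·d
  = (-14 + 13·1, -5 + 8·1, 11 + (-20)·1)
  = (-14 + 13, -5 + 8, 11 - 20)
  = (-1, 3, -9)

(-1, 3, -9)


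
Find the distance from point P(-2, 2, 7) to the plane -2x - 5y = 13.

distance = |a·x₀ + b·y₀ + c·z₀ - d| / √(a² + b² + c²)
  = |(-2)·(-2) + (-5)·2 + 0·7 - 13| / √((-2)² + (-5)² + 0²)
  = |4 - 10 + 0 - 13| / √(4 + 25 + 0)
  = |-19| / √29
  = 19 / 5.385
  ≈ 3.528

3.528


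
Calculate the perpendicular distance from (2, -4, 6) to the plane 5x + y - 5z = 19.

distance = |a·x₀ + b·y₀ + c·z₀ - d| / √(a² + b² + c²)
  = |5·2 + 1·(-4) + (-5)·6 - 19| / √(5² + 1² + (-5)²)
  = |10 - 4 - 30 - 19| / √(25 + 1 + 25)
  = |-43| / √51
  = 43 / 7.141
  ≈ 6.021

6.021


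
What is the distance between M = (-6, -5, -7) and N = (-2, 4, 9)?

d = √[(x₂-x₁)² + (y₂-y₁)² + (z₂-z₁)²]
  = √[4² + 9² + 16²]
  = √[16 + 81 + 256]
  = √353
  ≈ 18.79

18.79


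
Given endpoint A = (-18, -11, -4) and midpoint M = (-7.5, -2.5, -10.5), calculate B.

B = 2M - A
  = (2·(-7.5) - (-18), 2·(-2.5) - (-11), 2·(-10.5) - (-4))
  = (-15 + 18, -5 + 11, -21 + 4)
  = (3, 6, -17)

(3, 6, -17)


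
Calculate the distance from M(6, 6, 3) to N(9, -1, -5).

d = √[(x₂-x₁)² + (y₂-y₁)² + (z₂-z₁)²]
  = √[3² + (-7)² + (-8)²]
  = √[9 + 49 + 64]
  = √122
  ≈ 11.05

11.05


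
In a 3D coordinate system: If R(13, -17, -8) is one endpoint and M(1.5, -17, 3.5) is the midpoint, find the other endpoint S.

S = 2M - R
  = (2·1.5 - 13, 2·(-17) - (-17), 2·3.5 - (-8))
  = (3 - 13, -34 + 17, 7 + 8)
  = (-10, -17, 15)

(-10, -17, 15)


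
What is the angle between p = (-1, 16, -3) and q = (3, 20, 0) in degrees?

p·q = (-1)·3 + 16·20 + (-3)·0 = -3 + 320 + 0 = 317
|p| = √((-1)² + 16² + (-3)²) = √266 ≈ 16.31
|q| = √(3² + 20² + 0²) = √409 ≈ 20.22
cos θ = (p·q)/(|p||q|) = 317/(16.31·20.22) ≈ 0.9611
θ = arccos(0.9611) ≈ 16.04°

16.04°


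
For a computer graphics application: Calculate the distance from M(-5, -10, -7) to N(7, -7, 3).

d = √[(x₂-x₁)² + (y₂-y₁)² + (z₂-z₁)²]
  = √[12² + 3² + 10²]
  = √[144 + 9 + 100]
  = √253
  ≈ 15.91

15.91


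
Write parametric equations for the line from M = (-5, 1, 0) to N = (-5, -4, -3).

Direction vector d = N - M = (-5 + 5, -4 - 1, -3 + 0) = (0, -5, -3)
Parametric form r = M + t·d:
x = -5, y = 1 - 5t, z = 0 - 3t

x = -5, y = 1 - 5t, z = 0 - 3t


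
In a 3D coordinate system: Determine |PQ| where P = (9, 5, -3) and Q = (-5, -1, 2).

d = √[(x₂-x₁)² + (y₂-y₁)² + (z₂-z₁)²]
  = √[(-14)² + (-6)² + 5²]
  = √[196 + 36 + 25]
  = √257
  ≈ 16.03

16.03


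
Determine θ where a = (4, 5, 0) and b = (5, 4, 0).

a·b = 4·5 + 5·4 + 0·0 = 20 + 20 + 0 = 40
|a| = √(4² + 5² + 0²) = √41 ≈ 6.403
|b| = √(5² + 4² + 0²) = √41 ≈ 6.403
cos θ = (a·b)/(|a||b|) = 40/(6.403·6.403) ≈ 0.9756
θ = arccos(0.9756) ≈ 12.68°

12.68°


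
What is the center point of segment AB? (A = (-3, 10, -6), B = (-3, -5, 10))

M = ((x₁+x₂)/2, (y₁+y₂)/2, (z₁+z₂)/2)
  = ((-3 - 3)/2, (10 - 5)/2, (-6 + 10)/2)
  = (-6/2, 5/2, 4/2)
  = (-3, 2.5, 2)

(-3, 2.5, 2)


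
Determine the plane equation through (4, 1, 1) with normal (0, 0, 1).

The plane through P with normal n = (a, b, c) satisfies n·(r - P) = 0,
i.e. ax + by + cz = a·x₀ + b·y₀ + c·z₀.
d = 0·4 + 0·1 + 1·1
  = 0 + 0 + 1
  = 1
Equation: z = 1

z = 1


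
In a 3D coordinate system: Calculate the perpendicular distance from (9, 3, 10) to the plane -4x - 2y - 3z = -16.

distance = |a·x₀ + b·y₀ + c·z₀ - d| / √(a² + b² + c²)
  = |(-4)·9 + (-2)·3 + (-3)·10 - (-16)| / √((-4)² + (-2)² + (-3)²)
  = |-36 - 6 - 30 + 16| / √(16 + 4 + 9)
  = |-56| / √29
  = 56 / 5.385
  ≈ 10.4

10.4


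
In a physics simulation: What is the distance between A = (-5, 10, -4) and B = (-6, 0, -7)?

d = √[(x₂-x₁)² + (y₂-y₁)² + (z₂-z₁)²]
  = √[(-1)² + (-10)² + (-3)²]
  = √[1 + 100 + 9]
  = √110
  ≈ 10.49

10.49


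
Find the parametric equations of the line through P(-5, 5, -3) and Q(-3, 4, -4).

Direction vector d = Q - P = (-3 + 5, 4 - 5, -4 + 3) = (2, -1, -1)
Parametric form r = P + t·d:
x = -5 + 2t, y = 5 - t, z = -3 - t

x = -5 + 2t, y = 5 - t, z = -3 - t


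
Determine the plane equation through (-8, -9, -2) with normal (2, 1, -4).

The plane through P with normal n = (a, b, c) satisfies n·(r - P) = 0,
i.e. ax + by + cz = a·x₀ + b·y₀ + c·z₀.
d = 2·(-8) + 1·(-9) + (-4)·(-2)
  = -16 - 9 + 8
  = -17
Equation: 2x + y - 4z = -17

2x + y - 4z = -17


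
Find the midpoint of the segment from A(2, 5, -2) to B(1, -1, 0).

M = ((x₁+x₂)/2, (y₁+y₂)/2, (z₁+z₂)/2)
  = ((2 + 1)/2, (5 - 1)/2, (-2 + 0)/2)
  = (3/2, 4/2, -2/2)
  = (1.5, 2, -1)

(1.5, 2, -1)


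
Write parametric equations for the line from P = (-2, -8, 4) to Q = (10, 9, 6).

Direction vector d = Q - P = (10 + 2, 9 + 8, 6 - 4) = (12, 17, 2)
Parametric form r = P + t·d:
x = -2 + 12t, y = -8 + 17t, z = 4 + 2t

x = -2 + 12t, y = -8 + 17t, z = 4 + 2t


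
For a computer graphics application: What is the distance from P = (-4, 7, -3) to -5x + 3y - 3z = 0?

distance = |a·x₀ + b·y₀ + c·z₀ - d| / √(a² + b² + c²)
  = |(-5)·(-4) + 3·7 + (-3)·(-3) - 0| / √((-5)² + 3² + (-3)²)
  = |20 + 21 + 9 + 0| / √(25 + 9 + 9)
  = |50| / √43
  = 50 / 6.557
  ≈ 7.625

7.625


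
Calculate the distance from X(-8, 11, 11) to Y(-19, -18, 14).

d = √[(x₂-x₁)² + (y₂-y₁)² + (z₂-z₁)²]
  = √[(-11)² + (-29)² + 3²]
  = √[121 + 841 + 9]
  = √971
  ≈ 31.16

31.16


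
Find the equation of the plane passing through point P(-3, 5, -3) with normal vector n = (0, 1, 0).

The plane through P with normal n = (a, b, c) satisfies n·(r - P) = 0,
i.e. ax + by + cz = a·x₀ + b·y₀ + c·z₀.
d = 0·(-3) + 1·5 + 0·(-3)
  = 0 + 5 + 0
  = 5
Equation: y = 5

y = 5
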